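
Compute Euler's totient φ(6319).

6160

Factor: 6319 = 71 · 89.
φ(6319) = (71−1) · (89−1) = 70 · 88 = 6160.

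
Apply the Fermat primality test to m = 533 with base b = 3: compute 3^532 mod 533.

81

3^1 ≡ 3 (mod 533)
3^2 ≡ 3^2 = 9 ≡ 9 (mod 533)
3^4 ≡ 9^2 = 81 ≡ 81 (mod 533)
3^8 ≡ 81^2 = 6561 ≡ 165 (mod 533)
3^16 ≡ 165^2 = 27225 ≡ 42 (mod 533)
3^32 ≡ 42^2 = 1764 ≡ 165 (mod 533)
3^64 ≡ 165^2 = 27225 ≡ 42 (mod 533)
3^128 ≡ 42^2 = 1764 ≡ 165 (mod 533)
3^256 ≡ 165^2 = 27225 ≡ 42 (mod 533)
3^512 ≡ 42^2 = 1764 ≡ 165 (mod 533)
532 = 512 + 16 + 4 in binary powers of 2.
So 3^532 ≡ 165 · 42 · 81 ≡ 81 (mod 533).
Since 81 ≠ 1, base 3 is a Fermat witness: 533 is composite.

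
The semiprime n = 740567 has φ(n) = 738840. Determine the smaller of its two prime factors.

φ(n) = (p−1)(q−1) = n − (p+q) + 1, so p + q = 740567 − 738840 + 1 = 1728.
p and q are the roots of t² − 1728t + 740567 = 0.
Discriminant: 1728² − 4·740567 = 2985984 − 2962268 = 23716; √23716 = 154.
q = (1728 − 154)/2 = 787, p = (1728 + 154)/2 = 941.
Check: 787 · 941 = 740567.

787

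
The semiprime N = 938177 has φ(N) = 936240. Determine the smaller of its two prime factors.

941

φ(n) = (p−1)(q−1) = n − (p+q) + 1, so p + q = 938177 − 936240 + 1 = 1938.
p and q are the roots of t² − 1938t + 938177 = 0.
Discriminant: 1938² − 4·938177 = 3755844 − 3752708 = 3136; √3136 = 56.
q = (1938 − 56)/2 = 941, p = (1938 + 56)/2 = 997.
Check: 941 · 997 = 938177.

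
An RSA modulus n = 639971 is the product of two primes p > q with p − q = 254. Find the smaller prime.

683

Since p = q + 254, we have 639971 = q(q + 254), so q² + 254q − 639971 = 0.
Discriminant: 254² + 4·639971 = 64516 + 2559884 = 2624400; √2624400 = 1620.
q = (−254 + 1620)/2 = 683, and p = q + 254 = 937.
Check: 683 · 937 = 639971.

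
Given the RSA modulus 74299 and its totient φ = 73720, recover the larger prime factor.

389

φ(n) = (p−1)(q−1) = n − (p+q) + 1, so p + q = 74299 − 73720 + 1 = 580.
p and q are the roots of t² − 580t + 74299 = 0.
Discriminant: 580² − 4·74299 = 336400 − 297196 = 39204; √39204 = 198.
q = (580 − 198)/2 = 191, p = (580 + 198)/2 = 389.
Check: 191 · 389 = 74299.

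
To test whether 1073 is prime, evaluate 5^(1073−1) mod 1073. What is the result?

488

5^1 ≡ 5 (mod 1073)
5^2 ≡ 5^2 = 25 ≡ 25 (mod 1073)
5^4 ≡ 25^2 = 625 ≡ 625 (mod 1073)
5^8 ≡ 625^2 = 390625 ≡ 53 (mod 1073)
5^16 ≡ 53^2 = 2809 ≡ 663 (mod 1073)
5^32 ≡ 663^2 = 439569 ≡ 712 (mod 1073)
5^64 ≡ 712^2 = 506944 ≡ 488 (mod 1073)
5^128 ≡ 488^2 = 238144 ≡ 1011 (mod 1073)
5^256 ≡ 1011^2 = 1022121 ≡ 625 (mod 1073)
5^512 ≡ 625^2 = 390625 ≡ 53 (mod 1073)
5^1024 ≡ 53^2 = 2809 ≡ 663 (mod 1073)
1072 = 1024 + 32 + 16 in binary powers of 2.
So 5^1072 ≡ 663 · 712 · 663 ≡ 488 (mod 1073).
Since 488 ≠ 1, base 5 is a Fermat witness: 1073 is composite.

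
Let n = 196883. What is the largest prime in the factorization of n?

196883 = 47 · 4189
4189 = 59 · 71
71 is prime.
So 196883 = 47 · 59 · 71; the largest prime factor is 71.

71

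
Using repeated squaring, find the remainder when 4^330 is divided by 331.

1

4^1 ≡ 4 (mod 331)
4^2 ≡ 4^2 = 16 ≡ 16 (mod 331)
4^4 ≡ 16^2 = 256 ≡ 256 (mod 331)
4^8 ≡ 256^2 = 65536 ≡ 329 (mod 331)
4^16 ≡ 329^2 = 108241 ≡ 4 (mod 331)
4^32 ≡ 4^2 = 16 ≡ 16 (mod 331)
4^64 ≡ 16^2 = 256 ≡ 256 (mod 331)
4^128 ≡ 256^2 = 65536 ≡ 329 (mod 331)
4^256 ≡ 329^2 = 108241 ≡ 4 (mod 331)
330 = 256 + 64 + 8 + 2 in binary powers of 2.
So 4^330 ≡ 4 · 256 · 329 · 16 ≡ 1 (mod 331).
Since the result is 1, base 4 gives no evidence that 331 is composite.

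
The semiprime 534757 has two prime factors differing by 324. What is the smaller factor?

587

Since p = q + 324, we have 534757 = q(q + 324), so q² + 324q − 534757 = 0.
Discriminant: 324² + 4·534757 = 104976 + 2139028 = 2244004; √2244004 = 1498.
q = (−324 + 1498)/2 = 587, and p = q + 324 = 911.
Check: 587 · 911 = 534757.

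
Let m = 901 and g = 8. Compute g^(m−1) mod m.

8^1 ≡ 8 (mod 901)
8^2 ≡ 8^2 = 64 ≡ 64 (mod 901)
8^4 ≡ 64^2 = 4096 ≡ 492 (mod 901)
8^8 ≡ 492^2 = 242064 ≡ 596 (mod 901)
8^16 ≡ 596^2 = 355216 ≡ 222 (mod 901)
8^32 ≡ 222^2 = 49284 ≡ 630 (mod 901)
8^64 ≡ 630^2 = 396900 ≡ 460 (mod 901)
8^128 ≡ 460^2 = 211600 ≡ 766 (mod 901)
8^256 ≡ 766^2 = 586756 ≡ 205 (mod 901)
8^512 ≡ 205^2 = 42025 ≡ 579 (mod 901)
900 = 512 + 256 + 128 + 4 in binary powers of 2.
So 8^900 ≡ 579 · 205 · 766 · 492 ≡ 169 (mod 901).
Since 169 ≠ 1, base 8 is a Fermat witness: 901 is composite.

169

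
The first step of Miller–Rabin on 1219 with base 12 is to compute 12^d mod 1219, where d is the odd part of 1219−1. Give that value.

634

1219 − 1 = 1218 = 2^1 · 609, so d = 609.
12^1 ≡ 12 (mod 1219)
12^2 ≡ 12^2 = 144 ≡ 144 (mod 1219)
12^4 ≡ 144^2 = 20736 ≡ 13 (mod 1219)
12^8 ≡ 13^2 = 169 ≡ 169 (mod 1219)
12^16 ≡ 169^2 = 28561 ≡ 524 (mod 1219)
12^32 ≡ 524^2 = 274576 ≡ 301 (mod 1219)
12^64 ≡ 301^2 = 90601 ≡ 395 (mod 1219)
12^128 ≡ 395^2 = 156025 ≡ 1212 (mod 1219)
12^256 ≡ 1212^2 = 1468944 ≡ 49 (mod 1219)
12^512 ≡ 49^2 = 2401 ≡ 1182 (mod 1219)
609 = 512 + 64 + 32 + 1 in binary powers of 2.
So 12^609 ≡ 1182 · 395 · 301 · 12 ≡ 634 (mod 1219).
Squaring chain: 634; never reaches −1, so base 12 is a Miller–Rabin witness that 1219 is composite.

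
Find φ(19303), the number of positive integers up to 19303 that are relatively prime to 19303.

Factor: 19303 = 97 · 199.
φ(19303) = (97−1) · (199−1) = 96 · 198 = 19008.

19008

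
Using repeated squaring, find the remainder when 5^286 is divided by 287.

86

5^1 ≡ 5 (mod 287)
5^2 ≡ 5^2 = 25 ≡ 25 (mod 287)
5^4 ≡ 25^2 = 625 ≡ 51 (mod 287)
5^8 ≡ 51^2 = 2601 ≡ 18 (mod 287)
5^16 ≡ 18^2 = 324 ≡ 37 (mod 287)
5^32 ≡ 37^2 = 1369 ≡ 221 (mod 287)
5^64 ≡ 221^2 = 48841 ≡ 51 (mod 287)
5^128 ≡ 51^2 = 2601 ≡ 18 (mod 287)
5^256 ≡ 18^2 = 324 ≡ 37 (mod 287)
286 = 256 + 16 + 8 + 4 + 2 in binary powers of 2.
So 5^286 ≡ 37 · 37 · 18 · 51 · 25 ≡ 86 (mod 287).
Since 86 ≠ 1, base 5 is a Fermat witness: 287 is composite.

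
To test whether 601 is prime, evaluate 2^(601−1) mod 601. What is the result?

2^1 ≡ 2 (mod 601)
2^2 ≡ 2^2 = 4 ≡ 4 (mod 601)
2^4 ≡ 4^2 = 16 ≡ 16 (mod 601)
2^8 ≡ 16^2 = 256 ≡ 256 (mod 601)
2^16 ≡ 256^2 = 65536 ≡ 27 (mod 601)
2^32 ≡ 27^2 = 729 ≡ 128 (mod 601)
2^64 ≡ 128^2 = 16384 ≡ 157 (mod 601)
2^128 ≡ 157^2 = 24649 ≡ 8 (mod 601)
2^256 ≡ 8^2 = 64 ≡ 64 (mod 601)
2^512 ≡ 64^2 = 4096 ≡ 490 (mod 601)
600 = 512 + 64 + 16 + 8 in binary powers of 2.
So 2^600 ≡ 490 · 157 · 27 · 256 ≡ 1 (mod 601).
Since the result is 1, base 2 gives no evidence that 601 is composite.

1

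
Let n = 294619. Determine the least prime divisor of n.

13

294619 is odd.
Digit sum 31, not divisible by 3.
Ends in 9: not divisible by 5.
7: 294619 = 7·42088 + 3
11: 294619 = 11·26783 + 6
13: 294619 = 13·22663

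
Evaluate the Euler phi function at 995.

Factor: 995 = 5 · 199.
φ(995) = (5−1) · (199−1) = 4 · 198 = 792.

792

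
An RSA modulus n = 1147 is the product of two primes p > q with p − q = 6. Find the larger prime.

37

Since p = q + 6, we have 1147 = q(q + 6), so q² + 6q − 1147 = 0.
Discriminant: 6² + 4·1147 = 36 + 4588 = 4624; √4624 = 68.
q = (−6 + 68)/2 = 31, and p = q + 6 = 37.
Check: 31 · 37 = 1147.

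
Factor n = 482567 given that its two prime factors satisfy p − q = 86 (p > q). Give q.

Since p = q + 86, we have 482567 = q(q + 86), so q² + 86q − 482567 = 0.
Discriminant: 86² + 4·482567 = 7396 + 1930268 = 1937664; √1937664 = 1392.
q = (−86 + 1392)/2 = 653, and p = q + 86 = 739.
Check: 653 · 739 = 482567.

653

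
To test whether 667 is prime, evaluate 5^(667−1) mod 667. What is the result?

169

5^1 ≡ 5 (mod 667)
5^2 ≡ 5^2 = 25 ≡ 25 (mod 667)
5^4 ≡ 25^2 = 625 ≡ 625 (mod 667)
5^8 ≡ 625^2 = 390625 ≡ 430 (mod 667)
5^16 ≡ 430^2 = 184900 ≡ 141 (mod 667)
5^32 ≡ 141^2 = 19881 ≡ 538 (mod 667)
5^64 ≡ 538^2 = 289444 ≡ 633 (mod 667)
5^128 ≡ 633^2 = 400689 ≡ 489 (mod 667)
5^256 ≡ 489^2 = 239121 ≡ 335 (mod 667)
5^512 ≡ 335^2 = 112225 ≡ 169 (mod 667)
666 = 512 + 128 + 16 + 8 + 2 in binary powers of 2.
So 5^666 ≡ 169 · 489 · 141 · 430 · 25 ≡ 169 (mod 667).
Since 169 ≠ 1, base 5 is a Fermat witness: 667 is composite.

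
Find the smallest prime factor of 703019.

19

703019 is odd.
Digit sum 20, not divisible by 3.
Ends in 9: not divisible by 5.
7: 703019 = 7·100431 + 2
11: 703019 = 11·63910 + 9
13: 703019 = 13·54078 + 5
17: 703019 = 17·41354 + 1
19: 703019 = 19·37001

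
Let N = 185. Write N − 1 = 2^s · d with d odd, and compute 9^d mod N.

34

185 − 1 = 184 = 2^3 · 23, so d = 23.
9^1 ≡ 9 (mod 185)
9^2 ≡ 9^2 = 81 ≡ 81 (mod 185)
9^4 ≡ 81^2 = 6561 ≡ 86 (mod 185)
9^8 ≡ 86^2 = 7396 ≡ 181 (mod 185)
9^16 ≡ 181^2 = 32761 ≡ 16 (mod 185)
23 = 16 + 4 + 2 + 1 in binary powers of 2.
So 9^23 ≡ 16 · 86 · 81 · 9 ≡ 34 (mod 185).
Squaring chain: 34 → 46 → 81; never reaches −1, so base 9 is a Miller–Rabin witness that 185 is composite.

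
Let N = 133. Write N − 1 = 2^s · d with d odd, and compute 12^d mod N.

132

133 − 1 = 132 = 2^2 · 33, so d = 33.
12^1 ≡ 12 (mod 133)
12^2 ≡ 12^2 = 144 ≡ 11 (mod 133)
12^4 ≡ 11^2 = 121 ≡ 121 (mod 133)
12^8 ≡ 121^2 = 14641 ≡ 11 (mod 133)
12^16 ≡ 11^2 = 121 ≡ 121 (mod 133)
12^32 ≡ 121^2 = 14641 ≡ 11 (mod 133)
33 = 32 + 1 in binary powers of 2.
So 12^33 ≡ 11 · 12 ≡ 132 (mod 133).
Since 12^d ≡ 132 (mod 133), base 12 does not prove 133 composite.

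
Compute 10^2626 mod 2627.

10

10^1 ≡ 10 (mod 2627)
10^2 ≡ 10^2 = 100 ≡ 100 (mod 2627)
10^4 ≡ 100^2 = 10000 ≡ 2119 (mod 2627)
10^8 ≡ 2119^2 = 4490161 ≡ 618 (mod 2627)
10^16 ≡ 618^2 = 381924 ≡ 1009 (mod 2627)
10^32 ≡ 1009^2 = 1018081 ≡ 1432 (mod 2627)
10^64 ≡ 1432^2 = 2050624 ≡ 1564 (mod 2627)
10^128 ≡ 1564^2 = 2446096 ≡ 359 (mod 2627)
10^256 ≡ 359^2 = 128881 ≡ 158 (mod 2627)
10^512 ≡ 158^2 = 24964 ≡ 1321 (mod 2627)
10^1024 ≡ 1321^2 = 1745041 ≡ 713 (mod 2627)
10^2048 ≡ 713^2 = 508369 ≡ 1358 (mod 2627)
2626 = 2048 + 512 + 64 + 2 in binary powers of 2.
So 10^2626 ≡ 1358 · 1321 · 1564 · 100 ≡ 10 (mod 2627).
Since 10 ≠ 1, base 10 is a Fermat witness: 2627 is composite.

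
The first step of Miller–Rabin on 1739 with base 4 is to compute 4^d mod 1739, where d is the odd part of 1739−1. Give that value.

1283

1739 − 1 = 1738 = 2^1 · 869, so d = 869.
4^1 ≡ 4 (mod 1739)
4^2 ≡ 4^2 = 16 ≡ 16 (mod 1739)
4^4 ≡ 16^2 = 256 ≡ 256 (mod 1739)
4^8 ≡ 256^2 = 65536 ≡ 1193 (mod 1739)
4^16 ≡ 1193^2 = 1423249 ≡ 747 (mod 1739)
4^32 ≡ 747^2 = 558009 ≡ 1529 (mod 1739)
4^64 ≡ 1529^2 = 2337841 ≡ 625 (mod 1739)
4^128 ≡ 625^2 = 390625 ≡ 1089 (mod 1739)
4^256 ≡ 1089^2 = 1185921 ≡ 1662 (mod 1739)
4^512 ≡ 1662^2 = 2762244 ≡ 712 (mod 1739)
869 = 512 + 256 + 64 + 32 + 4 + 1 in binary powers of 2.
So 4^869 ≡ 712 · 1662 · 625 · 1529 · 256 · 4 ≡ 1283 (mod 1739).
Squaring chain: 1283; never reaches −1, so base 4 is a Miller–Rabin witness that 1739 is composite.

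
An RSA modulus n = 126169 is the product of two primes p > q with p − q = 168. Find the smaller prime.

Since p = q + 168, we have 126169 = q(q + 168), so q² + 168q − 126169 = 0.
Discriminant: 168² + 4·126169 = 28224 + 504676 = 532900; √532900 = 730.
q = (−168 + 730)/2 = 281, and p = q + 168 = 449.
Check: 281 · 449 = 126169.

281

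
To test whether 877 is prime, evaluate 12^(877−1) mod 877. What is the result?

1

12^1 ≡ 12 (mod 877)
12^2 ≡ 12^2 = 144 ≡ 144 (mod 877)
12^4 ≡ 144^2 = 20736 ≡ 565 (mod 877)
12^8 ≡ 565^2 = 319225 ≡ 874 (mod 877)
12^16 ≡ 874^2 = 763876 ≡ 9 (mod 877)
12^32 ≡ 9^2 = 81 ≡ 81 (mod 877)
12^64 ≡ 81^2 = 6561 ≡ 422 (mod 877)
12^128 ≡ 422^2 = 178084 ≡ 53 (mod 877)
12^256 ≡ 53^2 = 2809 ≡ 178 (mod 877)
12^512 ≡ 178^2 = 31684 ≡ 112 (mod 877)
876 = 512 + 256 + 64 + 32 + 8 + 4 in binary powers of 2.
So 12^876 ≡ 112 · 178 · 422 · 81 · 874 · 565 ≡ 1 (mod 877).
Since the result is 1, base 12 gives no evidence that 877 is composite.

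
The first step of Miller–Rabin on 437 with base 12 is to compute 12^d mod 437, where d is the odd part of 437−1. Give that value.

437 − 1 = 436 = 2^2 · 109, so d = 109.
12^1 ≡ 12 (mod 437)
12^2 ≡ 12^2 = 144 ≡ 144 (mod 437)
12^4 ≡ 144^2 = 20736 ≡ 197 (mod 437)
12^8 ≡ 197^2 = 38809 ≡ 353 (mod 437)
12^16 ≡ 353^2 = 124609 ≡ 64 (mod 437)
12^32 ≡ 64^2 = 4096 ≡ 163 (mod 437)
12^64 ≡ 163^2 = 26569 ≡ 349 (mod 437)
109 = 64 + 32 + 8 + 4 + 1 in binary powers of 2.
So 12^109 ≡ 349 · 163 · 353 · 197 · 12 ≡ 278 (mod 437).
Squaring chain: 278 → 372; never reaches −1, so base 12 is a Miller–Rabin witness that 437 is composite.

278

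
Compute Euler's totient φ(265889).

241920

Factor: 265889 = 13 · 113 · 181.
φ(265889) = (13−1) · (113−1) · (181−1) = 12 · 112 · 180 = 241920.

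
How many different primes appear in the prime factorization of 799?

799 = 17 · 47
799 = 17 · 47, which has 2 distinct prime factors.

2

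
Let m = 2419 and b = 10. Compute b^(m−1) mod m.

10^1 ≡ 10 (mod 2419)
10^2 ≡ 10^2 = 100 ≡ 100 (mod 2419)
10^4 ≡ 100^2 = 10000 ≡ 324 (mod 2419)
10^8 ≡ 324^2 = 104976 ≡ 959 (mod 2419)
10^16 ≡ 959^2 = 919681 ≡ 461 (mod 2419)
10^32 ≡ 461^2 = 212521 ≡ 2068 (mod 2419)
10^64 ≡ 2068^2 = 4276624 ≡ 2251 (mod 2419)
10^128 ≡ 2251^2 = 5067001 ≡ 1615 (mod 2419)
10^256 ≡ 1615^2 = 2608225 ≡ 543 (mod 2419)
10^512 ≡ 543^2 = 294849 ≡ 2150 (mod 2419)
10^1024 ≡ 2150^2 = 4622500 ≡ 2210 (mod 2419)
10^2048 ≡ 2210^2 = 4884100 ≡ 139 (mod 2419)
2418 = 2048 + 256 + 64 + 32 + 16 + 2 in binary powers of 2.
So 10^2418 ≡ 139 · 543 · 2251 · 2068 · 461 · 100 ≡ 1697 (mod 2419).
Since 1697 ≠ 1, base 10 is a Fermat witness: 2419 is composite.

1697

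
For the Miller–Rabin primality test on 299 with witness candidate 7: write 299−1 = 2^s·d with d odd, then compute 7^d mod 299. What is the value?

299 − 1 = 298 = 2^1 · 149, so d = 149.
7^1 ≡ 7 (mod 299)
7^2 ≡ 7^2 = 49 ≡ 49 (mod 299)
7^4 ≡ 49^2 = 2401 ≡ 9 (mod 299)
7^8 ≡ 9^2 = 81 ≡ 81 (mod 299)
7^16 ≡ 81^2 = 6561 ≡ 282 (mod 299)
7^32 ≡ 282^2 = 79524 ≡ 289 (mod 299)
7^64 ≡ 289^2 = 83521 ≡ 100 (mod 299)
7^128 ≡ 100^2 = 10000 ≡ 133 (mod 299)
149 = 128 + 16 + 4 + 1 in binary powers of 2.
So 7^149 ≡ 133 · 282 · 9 · 7 ≡ 180 (mod 299).
Squaring chain: 180; never reaches −1, so base 7 is a Miller–Rabin witness that 299 is composite.

180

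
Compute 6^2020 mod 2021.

1511

6^1 ≡ 6 (mod 2021)
6^2 ≡ 6^2 = 36 ≡ 36 (mod 2021)
6^4 ≡ 36^2 = 1296 ≡ 1296 (mod 2021)
6^8 ≡ 1296^2 = 1679616 ≡ 165 (mod 2021)
6^16 ≡ 165^2 = 27225 ≡ 952 (mod 2021)
6^32 ≡ 952^2 = 906304 ≡ 896 (mod 2021)
6^64 ≡ 896^2 = 802816 ≡ 479 (mod 2021)
6^128 ≡ 479^2 = 229441 ≡ 1068 (mod 2021)
6^256 ≡ 1068^2 = 1140624 ≡ 780 (mod 2021)
6^512 ≡ 780^2 = 608400 ≡ 79 (mod 2021)
6^1024 ≡ 79^2 = 6241 ≡ 178 (mod 2021)
2020 = 1024 + 512 + 256 + 128 + 64 + 32 + 4 in binary powers of 2.
So 6^2020 ≡ 178 · 79 · 780 · 1068 · 479 · 896 · 1296 ≡ 1511 (mod 2021).
Since 1511 ≠ 1, base 6 is a Fermat witness: 2021 is composite.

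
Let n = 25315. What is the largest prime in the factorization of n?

83

25315 = 5 · 5063
5063 = 61 · 83
83 is prime.
So 25315 = 5 · 61 · 83; the largest prime factor is 83.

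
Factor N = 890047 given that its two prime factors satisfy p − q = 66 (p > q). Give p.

977

Since p = q + 66, we have 890047 = q(q + 66), so q² + 66q − 890047 = 0.
Discriminant: 66² + 4·890047 = 4356 + 3560188 = 3564544; √3564544 = 1888.
q = (−66 + 1888)/2 = 911, and p = q + 66 = 977.
Check: 911 · 977 = 890047.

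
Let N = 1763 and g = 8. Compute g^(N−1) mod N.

8^1 ≡ 8 (mod 1763)
8^2 ≡ 8^2 = 64 ≡ 64 (mod 1763)
8^4 ≡ 64^2 = 4096 ≡ 570 (mod 1763)
8^8 ≡ 570^2 = 324900 ≡ 508 (mod 1763)
8^16 ≡ 508^2 = 258064 ≡ 666 (mod 1763)
8^32 ≡ 666^2 = 443556 ≡ 1043 (mod 1763)
8^64 ≡ 1043^2 = 1087849 ≡ 78 (mod 1763)
8^128 ≡ 78^2 = 6084 ≡ 795 (mod 1763)
8^256 ≡ 795^2 = 632025 ≡ 871 (mod 1763)
8^512 ≡ 871^2 = 758641 ≡ 551 (mod 1763)
8^1024 ≡ 551^2 = 303601 ≡ 365 (mod 1763)
1762 = 1024 + 512 + 128 + 64 + 32 + 2 in binary powers of 2.
So 8^1762 ≡ 365 · 551 · 795 · 78 · 1043 · 64 ≡ 1417 (mod 1763).
Since 1417 ≠ 1, base 8 is a Fermat witness: 1763 is composite.

1417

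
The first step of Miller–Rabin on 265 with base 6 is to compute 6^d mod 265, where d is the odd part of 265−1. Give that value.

96

265 − 1 = 264 = 2^3 · 33, so d = 33.
6^1 ≡ 6 (mod 265)
6^2 ≡ 6^2 = 36 ≡ 36 (mod 265)
6^4 ≡ 36^2 = 1296 ≡ 236 (mod 265)
6^8 ≡ 236^2 = 55696 ≡ 46 (mod 265)
6^16 ≡ 46^2 = 2116 ≡ 261 (mod 265)
6^32 ≡ 261^2 = 68121 ≡ 16 (mod 265)
33 = 32 + 1 in binary powers of 2.
So 6^33 ≡ 16 · 6 ≡ 96 (mod 265).
Squaring chain: 96 → 206 → 36; never reaches −1, so base 6 is a Miller–Rabin witness that 265 is composite.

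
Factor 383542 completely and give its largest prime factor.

383542 = 2 · 191771
191771 = 37 · 5183
5183 = 71 · 73
73 is prime.
So 383542 = 2 · 37 · 71 · 73; the largest prime factor is 73.

73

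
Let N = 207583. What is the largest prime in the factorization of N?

207583 = 41 · 5063
5063 = 61 · 83
83 is prime.
So 207583 = 41 · 61 · 83; the largest prime factor is 83.

83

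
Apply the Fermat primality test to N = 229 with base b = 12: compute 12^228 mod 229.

1

12^1 ≡ 12 (mod 229)
12^2 ≡ 12^2 = 144 ≡ 144 (mod 229)
12^4 ≡ 144^2 = 20736 ≡ 126 (mod 229)
12^8 ≡ 126^2 = 15876 ≡ 75 (mod 229)
12^16 ≡ 75^2 = 5625 ≡ 129 (mod 229)
12^32 ≡ 129^2 = 16641 ≡ 153 (mod 229)
12^64 ≡ 153^2 = 23409 ≡ 51 (mod 229)
12^128 ≡ 51^2 = 2601 ≡ 82 (mod 229)
228 = 128 + 64 + 32 + 4 in binary powers of 2.
So 12^228 ≡ 82 · 51 · 153 · 126 ≡ 1 (mod 229).
Since the result is 1, base 12 gives no evidence that 229 is composite.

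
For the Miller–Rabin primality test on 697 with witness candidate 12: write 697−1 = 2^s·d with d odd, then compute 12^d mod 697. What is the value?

697 − 1 = 696 = 2^3 · 87, so d = 87.
12^1 ≡ 12 (mod 697)
12^2 ≡ 12^2 = 144 ≡ 144 (mod 697)
12^4 ≡ 144^2 = 20736 ≡ 523 (mod 697)
12^8 ≡ 523^2 = 273529 ≡ 305 (mod 697)
12^16 ≡ 305^2 = 93025 ≡ 324 (mod 697)
12^32 ≡ 324^2 = 104976 ≡ 426 (mod 697)
12^64 ≡ 426^2 = 181476 ≡ 256 (mod 697)
87 = 64 + 16 + 4 + 2 + 1 in binary powers of 2.
So 12^87 ≡ 256 · 324 · 523 · 144 · 12 ≡ 432 (mod 697).
Squaring chain: 432 → 525 → 310; never reaches −1, so base 12 is a Miller–Rabin witness that 697 is composite.

432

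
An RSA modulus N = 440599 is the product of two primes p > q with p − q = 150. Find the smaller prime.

Since p = q + 150, we have 440599 = q(q + 150), so q² + 150q − 440599 = 0.
Discriminant: 150² + 4·440599 = 22500 + 1762396 = 1784896; √1784896 = 1336.
q = (−150 + 1336)/2 = 593, and p = q + 150 = 743.
Check: 593 · 743 = 440599.

593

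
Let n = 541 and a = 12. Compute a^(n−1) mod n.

1

12^1 ≡ 12 (mod 541)
12^2 ≡ 12^2 = 144 ≡ 144 (mod 541)
12^4 ≡ 144^2 = 20736 ≡ 178 (mod 541)
12^8 ≡ 178^2 = 31684 ≡ 306 (mod 541)
12^16 ≡ 306^2 = 93636 ≡ 43 (mod 541)
12^32 ≡ 43^2 = 1849 ≡ 226 (mod 541)
12^64 ≡ 226^2 = 51076 ≡ 222 (mod 541)
12^128 ≡ 222^2 = 49284 ≡ 53 (mod 541)
12^256 ≡ 53^2 = 2809 ≡ 104 (mod 541)
12^512 ≡ 104^2 = 10816 ≡ 537 (mod 541)
540 = 512 + 16 + 8 + 4 in binary powers of 2.
So 12^540 ≡ 537 · 43 · 306 · 178 ≡ 1 (mod 541).
Since the result is 1, base 12 gives no evidence that 541 is composite.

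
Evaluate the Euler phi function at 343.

Factor: 343 = 7^3.
φ(343) = 7^2·(7−1) = 294.

294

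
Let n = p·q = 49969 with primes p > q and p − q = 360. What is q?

Since p = q + 360, we have 49969 = q(q + 360), so q² + 360q − 49969 = 0.
Discriminant: 360² + 4·49969 = 129600 + 199876 = 329476; √329476 = 574.
q = (−360 + 574)/2 = 107, and p = q + 360 = 467.
Check: 107 · 467 = 49969.

107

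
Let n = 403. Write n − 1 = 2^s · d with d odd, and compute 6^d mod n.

278

403 − 1 = 402 = 2^1 · 201, so d = 201.
6^1 ≡ 6 (mod 403)
6^2 ≡ 6^2 = 36 ≡ 36 (mod 403)
6^4 ≡ 36^2 = 1296 ≡ 87 (mod 403)
6^8 ≡ 87^2 = 7569 ≡ 315 (mod 403)
6^16 ≡ 315^2 = 99225 ≡ 87 (mod 403)
6^32 ≡ 87^2 = 7569 ≡ 315 (mod 403)
6^64 ≡ 315^2 = 99225 ≡ 87 (mod 403)
6^128 ≡ 87^2 = 7569 ≡ 315 (mod 403)
201 = 128 + 64 + 8 + 1 in binary powers of 2.
So 6^201 ≡ 315 · 87 · 315 · 6 ≡ 278 (mod 403).
Squaring chain: 278; never reaches −1, so base 6 is a Miller–Rabin witness that 403 is composite.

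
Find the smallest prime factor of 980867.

980867 is odd.
Digit sum 38, not divisible by 3.
Ends in 7: not divisible by 5.
7: 980867 = 7·140123 + 6
11: 980867 = 11·89169 + 8
13: 980867 = 13·75451 + 4
17: 980867 = 17·57698 + 1
19: 980867 = 19·51624 + 11
23: 980867 = 23·42646 + 9
29: 980867 = 29·33823

29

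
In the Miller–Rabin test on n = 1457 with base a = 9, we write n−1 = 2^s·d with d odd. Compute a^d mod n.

350

1457 − 1 = 1456 = 2^4 · 91, so d = 91.
9^1 ≡ 9 (mod 1457)
9^2 ≡ 9^2 = 81 ≡ 81 (mod 1457)
9^4 ≡ 81^2 = 6561 ≡ 733 (mod 1457)
9^8 ≡ 733^2 = 537289 ≡ 1113 (mod 1457)
9^16 ≡ 1113^2 = 1238769 ≡ 319 (mod 1457)
9^32 ≡ 319^2 = 101761 ≡ 1228 (mod 1457)
9^64 ≡ 1228^2 = 1507984 ≡ 1446 (mod 1457)
91 = 64 + 16 + 8 + 2 + 1 in binary powers of 2.
So 9^91 ≡ 1446 · 319 · 1113 · 81 · 9 ≡ 350 (mod 1457).
Squaring chain: 350 → 112 → 888 → 307; never reaches −1, so base 9 is a Miller–Rabin witness that 1457 is composite.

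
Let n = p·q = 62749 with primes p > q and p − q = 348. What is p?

Since p = q + 348, we have 62749 = q(q + 348), so q² + 348q − 62749 = 0.
Discriminant: 348² + 4·62749 = 121104 + 250996 = 372100; √372100 = 610.
q = (−348 + 610)/2 = 131, and p = q + 348 = 479.
Check: 131 · 479 = 62749.

479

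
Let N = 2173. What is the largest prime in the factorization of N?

53

2173 = 41 · 53
53 is prime.
So 2173 = 41 · 53; the largest prime factor is 53.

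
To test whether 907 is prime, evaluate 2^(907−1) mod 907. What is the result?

1

2^1 ≡ 2 (mod 907)
2^2 ≡ 2^2 = 4 ≡ 4 (mod 907)
2^4 ≡ 4^2 = 16 ≡ 16 (mod 907)
2^8 ≡ 16^2 = 256 ≡ 256 (mod 907)
2^16 ≡ 256^2 = 65536 ≡ 232 (mod 907)
2^32 ≡ 232^2 = 53824 ≡ 311 (mod 907)
2^64 ≡ 311^2 = 96721 ≡ 579 (mod 907)
2^128 ≡ 579^2 = 335241 ≡ 558 (mod 907)
2^256 ≡ 558^2 = 311364 ≡ 263 (mod 907)
2^512 ≡ 263^2 = 69169 ≡ 237 (mod 907)
906 = 512 + 256 + 128 + 8 + 2 in binary powers of 2.
So 2^906 ≡ 237 · 263 · 558 · 256 · 4 ≡ 1 (mod 907).
Since the result is 1, base 2 gives no evidence that 907 is composite.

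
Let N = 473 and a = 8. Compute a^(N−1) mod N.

262

8^1 ≡ 8 (mod 473)
8^2 ≡ 8^2 = 64 ≡ 64 (mod 473)
8^4 ≡ 64^2 = 4096 ≡ 312 (mod 473)
8^8 ≡ 312^2 = 97344 ≡ 379 (mod 473)
8^16 ≡ 379^2 = 143641 ≡ 322 (mod 473)
8^32 ≡ 322^2 = 103684 ≡ 97 (mod 473)
8^64 ≡ 97^2 = 9409 ≡ 422 (mod 473)
8^128 ≡ 422^2 = 178084 ≡ 236 (mod 473)
8^256 ≡ 236^2 = 55696 ≡ 355 (mod 473)
472 = 256 + 128 + 64 + 16 + 8 in binary powers of 2.
So 8^472 ≡ 355 · 236 · 422 · 322 · 379 ≡ 262 (mod 473).
Since 262 ≠ 1, base 8 is a Fermat witness: 473 is composite.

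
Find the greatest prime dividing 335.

335 = 5 · 67
67 is prime.
So 335 = 5 · 67; the largest prime factor is 67.

67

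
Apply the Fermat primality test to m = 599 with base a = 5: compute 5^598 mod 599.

1

5^1 ≡ 5 (mod 599)
5^2 ≡ 5^2 = 25 ≡ 25 (mod 599)
5^4 ≡ 25^2 = 625 ≡ 26 (mod 599)
5^8 ≡ 26^2 = 676 ≡ 77 (mod 599)
5^16 ≡ 77^2 = 5929 ≡ 538 (mod 599)
5^32 ≡ 538^2 = 289444 ≡ 127 (mod 599)
5^64 ≡ 127^2 = 16129 ≡ 555 (mod 599)
5^128 ≡ 555^2 = 308025 ≡ 139 (mod 599)
5^256 ≡ 139^2 = 19321 ≡ 153 (mod 599)
5^512 ≡ 153^2 = 23409 ≡ 48 (mod 599)
598 = 512 + 64 + 16 + 4 + 2 in binary powers of 2.
So 5^598 ≡ 48 · 555 · 538 · 26 · 25 ≡ 1 (mod 599).
Since the result is 1, base 5 gives no evidence that 599 is composite.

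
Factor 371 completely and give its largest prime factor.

371 = 7 · 53
53 is prime.
So 371 = 7 · 53; the largest prime factor is 53.

53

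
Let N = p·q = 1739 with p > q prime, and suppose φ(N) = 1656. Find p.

47

φ(n) = (p−1)(q−1) = n − (p+q) + 1, so p + q = 1739 − 1656 + 1 = 84.
p and q are the roots of t² − 84t + 1739 = 0.
Discriminant: 84² − 4·1739 = 7056 − 6956 = 100; √100 = 10.
q = (84 − 10)/2 = 37, p = (84 + 10)/2 = 47.
Check: 37 · 47 = 1739.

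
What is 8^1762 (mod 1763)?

8^1 ≡ 8 (mod 1763)
8^2 ≡ 8^2 = 64 ≡ 64 (mod 1763)
8^4 ≡ 64^2 = 4096 ≡ 570 (mod 1763)
8^8 ≡ 570^2 = 324900 ≡ 508 (mod 1763)
8^16 ≡ 508^2 = 258064 ≡ 666 (mod 1763)
8^32 ≡ 666^2 = 443556 ≡ 1043 (mod 1763)
8^64 ≡ 1043^2 = 1087849 ≡ 78 (mod 1763)
8^128 ≡ 78^2 = 6084 ≡ 795 (mod 1763)
8^256 ≡ 795^2 = 632025 ≡ 871 (mod 1763)
8^512 ≡ 871^2 = 758641 ≡ 551 (mod 1763)
8^1024 ≡ 551^2 = 303601 ≡ 365 (mod 1763)
1762 = 1024 + 512 + 128 + 64 + 32 + 2 in binary powers of 2.
So 8^1762 ≡ 365 · 551 · 795 · 78 · 1043 · 64 ≡ 1417 (mod 1763).
Since 1417 ≠ 1, base 8 is a Fermat witness: 1763 is composite.

1417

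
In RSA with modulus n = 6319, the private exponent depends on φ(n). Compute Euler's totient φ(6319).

6160

Factor: 6319 = 71 · 89.
φ(6319) = (71−1) · (89−1) = 70 · 88 = 6160.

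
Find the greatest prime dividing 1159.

61

1159 = 19 · 61
61 is prime.
So 1159 = 19 · 61; the largest prime factor is 61.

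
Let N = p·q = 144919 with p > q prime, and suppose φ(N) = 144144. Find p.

463

φ(n) = (p−1)(q−1) = n − (p+q) + 1, so p + q = 144919 − 144144 + 1 = 776.
p and q are the roots of t² − 776t + 144919 = 0.
Discriminant: 776² − 4·144919 = 602176 − 579676 = 22500; √22500 = 150.
q = (776 − 150)/2 = 313, p = (776 + 150)/2 = 463.
Check: 313 · 463 = 144919.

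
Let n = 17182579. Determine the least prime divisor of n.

17182579 is odd.
Digit sum 40, not divisible by 3.
Ends in 9: not divisible by 5.
7: 17182579 = 7·2454654 + 1
11: 17182579 = 11·1562052 + 7
13: 17182579 = 13·1321736 + 11
17: 17182579 = 17·1010739 + 16
19: 17182579 = 19·904346 + 5
23: 17182579 = 23·747068 + 15
29: 17182579 = 29·592502 + 21
31: 17182579 = 31·554276 + 23
37: 17182579 = 37·464394 + 1
41: 17182579 = 41·419087 + 12
43: 17182579 = 43·399594 + 37
47: 17182579 = 47·365586 + 37
53: 17182579 = 53·324199 + 32
59: 17182579 = 59·291230 + 9
61: 17182579 = 61·281681 + 38
67: 17182579 = 67·256456 + 27
71: 17182579 = 71·242008 + 11
73: 17182579 = 73·235377 + 58
79: 17182579 = 79·217501

79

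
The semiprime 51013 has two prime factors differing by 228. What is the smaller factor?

Since p = q + 228, we have 51013 = q(q + 228), so q² + 228q − 51013 = 0.
Discriminant: 228² + 4·51013 = 51984 + 204052 = 256036; √256036 = 506.
q = (−228 + 506)/2 = 139, and p = q + 228 = 367.
Check: 139 · 367 = 51013.

139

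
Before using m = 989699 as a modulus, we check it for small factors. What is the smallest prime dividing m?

41

989699 is odd.
Digit sum 50, not divisible by 3.
Ends in 9: not divisible by 5.
7: 989699 = 7·141385 + 4
11: 989699 = 11·89972 + 7
13: 989699 = 13·76130 + 9
17: 989699 = 17·58217 + 10
19: 989699 = 19·52089 + 8
23: 989699 = 23·43030 + 9
29: 989699 = 29·34127 + 16
31: 989699 = 31·31925 + 24
37: 989699 = 37·26748 + 23
41: 989699 = 41·24139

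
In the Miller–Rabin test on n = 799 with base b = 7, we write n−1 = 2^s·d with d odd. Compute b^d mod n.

345

799 − 1 = 798 = 2^1 · 399, so d = 399.
7^1 ≡ 7 (mod 799)
7^2 ≡ 7^2 = 49 ≡ 49 (mod 799)
7^4 ≡ 49^2 = 2401 ≡ 4 (mod 799)
7^8 ≡ 4^2 = 16 ≡ 16 (mod 799)
7^16 ≡ 16^2 = 256 ≡ 256 (mod 799)
7^32 ≡ 256^2 = 65536 ≡ 18 (mod 799)
7^64 ≡ 18^2 = 324 ≡ 324 (mod 799)
7^128 ≡ 324^2 = 104976 ≡ 307 (mod 799)
7^256 ≡ 307^2 = 94249 ≡ 766 (mod 799)
399 = 256 + 128 + 8 + 4 + 2 + 1 in binary powers of 2.
So 7^399 ≡ 766 · 307 · 16 · 4 · 49 · 7 ≡ 345 (mod 799).
Squaring chain: 345; never reaches −1, so base 7 is a Miller–Rabin witness that 799 is composite.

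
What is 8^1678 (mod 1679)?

519

8^1 ≡ 8 (mod 1679)
8^2 ≡ 8^2 = 64 ≡ 64 (mod 1679)
8^4 ≡ 64^2 = 4096 ≡ 738 (mod 1679)
8^8 ≡ 738^2 = 544644 ≡ 648 (mod 1679)
8^16 ≡ 648^2 = 419904 ≡ 154 (mod 1679)
8^32 ≡ 154^2 = 23716 ≡ 210 (mod 1679)
8^64 ≡ 210^2 = 44100 ≡ 446 (mod 1679)
8^128 ≡ 446^2 = 198916 ≡ 794 (mod 1679)
8^256 ≡ 794^2 = 630436 ≡ 811 (mod 1679)
8^512 ≡ 811^2 = 657721 ≡ 1232 (mod 1679)
8^1024 ≡ 1232^2 = 1517824 ≡ 8 (mod 1679)
1678 = 1024 + 512 + 128 + 8 + 4 + 2 in binary powers of 2.
So 8^1678 ≡ 8 · 1232 · 794 · 648 · 738 · 64 ≡ 519 (mod 1679).
Since 519 ≠ 1, base 8 is a Fermat witness: 1679 is composite.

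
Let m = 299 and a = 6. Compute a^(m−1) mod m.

6^1 ≡ 6 (mod 299)
6^2 ≡ 6^2 = 36 ≡ 36 (mod 299)
6^4 ≡ 36^2 = 1296 ≡ 100 (mod 299)
6^8 ≡ 100^2 = 10000 ≡ 133 (mod 299)
6^16 ≡ 133^2 = 17689 ≡ 48 (mod 299)
6^32 ≡ 48^2 = 2304 ≡ 211 (mod 299)
6^64 ≡ 211^2 = 44521 ≡ 269 (mod 299)
6^128 ≡ 269^2 = 72361 ≡ 3 (mod 299)
6^256 ≡ 3^2 = 9 ≡ 9 (mod 299)
298 = 256 + 32 + 8 + 2 in binary powers of 2.
So 6^298 ≡ 9 · 211 · 133 · 36 ≡ 121 (mod 299).
Since 121 ≠ 1, base 6 is a Fermat witness: 299 is composite.

121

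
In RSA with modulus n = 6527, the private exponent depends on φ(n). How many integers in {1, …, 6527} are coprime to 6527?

Factor: 6527 = 61 · 107.
φ(6527) = (61−1) · (107−1) = 60 · 106 = 6360.

6360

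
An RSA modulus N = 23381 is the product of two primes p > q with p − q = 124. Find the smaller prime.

103

Since p = q + 124, we have 23381 = q(q + 124), so q² + 124q − 23381 = 0.
Discriminant: 124² + 4·23381 = 15376 + 93524 = 108900; √108900 = 330.
q = (−124 + 330)/2 = 103, and p = q + 124 = 227.
Check: 103 · 227 = 23381.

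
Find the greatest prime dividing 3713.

3713 = 47 · 79
79 is prime.
So 3713 = 47 · 79; the largest prime factor is 79.

79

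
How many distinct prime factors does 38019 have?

4

38019 = 3 · 12673
12673 = 19 · 667
667 = 23 · 29
38019 = 3 · 19 · 23 · 29, which has 4 distinct prime factors.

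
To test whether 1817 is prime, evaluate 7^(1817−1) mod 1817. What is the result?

7^1 ≡ 7 (mod 1817)
7^2 ≡ 7^2 = 49 ≡ 49 (mod 1817)
7^4 ≡ 49^2 = 2401 ≡ 584 (mod 1817)
7^8 ≡ 584^2 = 341056 ≡ 1277 (mod 1817)
7^16 ≡ 1277^2 = 1630729 ≡ 880 (mod 1817)
7^32 ≡ 880^2 = 774400 ≡ 358 (mod 1817)
7^64 ≡ 358^2 = 128164 ≡ 974 (mod 1817)
7^128 ≡ 974^2 = 948676 ≡ 202 (mod 1817)
7^256 ≡ 202^2 = 40804 ≡ 830 (mod 1817)
7^512 ≡ 830^2 = 688900 ≡ 257 (mod 1817)
7^1024 ≡ 257^2 = 66049 ≡ 637 (mod 1817)
1816 = 1024 + 512 + 256 + 16 + 8 in binary powers of 2.
So 7^1816 ≡ 637 · 257 · 830 · 880 · 1277 ≡ 1304 (mod 1817).
Since 1304 ≠ 1, base 7 is a Fermat witness: 1817 is composite.

1304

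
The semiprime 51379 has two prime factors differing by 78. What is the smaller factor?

Since p = q + 78, we have 51379 = q(q + 78), so q² + 78q − 51379 = 0.
Discriminant: 78² + 4·51379 = 6084 + 205516 = 211600; √211600 = 460.
q = (−78 + 460)/2 = 191, and p = q + 78 = 269.
Check: 191 · 269 = 51379.

191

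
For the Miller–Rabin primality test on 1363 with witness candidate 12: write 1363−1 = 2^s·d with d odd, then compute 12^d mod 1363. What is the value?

824

1363 − 1 = 1362 = 2^1 · 681, so d = 681.
12^1 ≡ 12 (mod 1363)
12^2 ≡ 12^2 = 144 ≡ 144 (mod 1363)
12^4 ≡ 144^2 = 20736 ≡ 291 (mod 1363)
12^8 ≡ 291^2 = 84681 ≡ 175 (mod 1363)
12^16 ≡ 175^2 = 30625 ≡ 639 (mod 1363)
12^32 ≡ 639^2 = 408321 ≡ 784 (mod 1363)
12^64 ≡ 784^2 = 614656 ≡ 1306 (mod 1363)
12^128 ≡ 1306^2 = 1705636 ≡ 523 (mod 1363)
12^256 ≡ 523^2 = 273529 ≡ 929 (mod 1363)
12^512 ≡ 929^2 = 863041 ≡ 262 (mod 1363)
681 = 512 + 128 + 32 + 8 + 1 in binary powers of 2.
So 12^681 ≡ 262 · 523 · 784 · 175 · 12 ≡ 824 (mod 1363).
Squaring chain: 824; never reaches −1, so base 12 is a Miller–Rabin witness that 1363 is composite.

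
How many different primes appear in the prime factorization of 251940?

251940 = 2^2 · 62985
62985 = 3 · 20995
20995 = 5 · 4199
4199 = 13 · 323
323 = 17 · 19
251940 = 2^2 · 3 · 5 · 13 · 17 · 19, which has 6 distinct prime factors.

6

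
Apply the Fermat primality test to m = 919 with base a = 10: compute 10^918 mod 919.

10^1 ≡ 10 (mod 919)
10^2 ≡ 10^2 = 100 ≡ 100 (mod 919)
10^4 ≡ 100^2 = 10000 ≡ 810 (mod 919)
10^8 ≡ 810^2 = 656100 ≡ 853 (mod 919)
10^16 ≡ 853^2 = 727609 ≡ 680 (mod 919)
10^32 ≡ 680^2 = 462400 ≡ 143 (mod 919)
10^64 ≡ 143^2 = 20449 ≡ 231 (mod 919)
10^128 ≡ 231^2 = 53361 ≡ 59 (mod 919)
10^256 ≡ 59^2 = 3481 ≡ 724 (mod 919)
10^512 ≡ 724^2 = 524176 ≡ 346 (mod 919)
918 = 512 + 256 + 128 + 16 + 4 + 2 in binary powers of 2.
So 10^918 ≡ 346 · 724 · 59 · 680 · 810 · 100 ≡ 1 (mod 919).
Since the result is 1, base 10 gives no evidence that 919 is composite.

1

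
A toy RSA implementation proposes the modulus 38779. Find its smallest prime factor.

13

38779 is odd.
Digit sum 34, not divisible by 3.
Ends in 9: not divisible by 5.
7: 38779 = 7·5539 + 6
11: 38779 = 11·3525 + 4
13: 38779 = 13·2983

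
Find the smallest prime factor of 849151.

41

849151 is odd.
Digit sum 28, not divisible by 3.
Ends in 1: not divisible by 5.
7: 849151 = 7·121307 + 2
11: 849151 = 11·77195 + 6
13: 849151 = 13·65319 + 4
17: 849151 = 17·49950 + 1
19: 849151 = 19·44692 + 3
23: 849151 = 23·36919 + 14
29: 849151 = 29·29281 + 2
31: 849151 = 31·27391 + 30
37: 849151 = 37·22950 + 1
41: 849151 = 41·20711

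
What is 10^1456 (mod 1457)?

10^1 ≡ 10 (mod 1457)
10^2 ≡ 10^2 = 100 ≡ 100 (mod 1457)
10^4 ≡ 100^2 = 10000 ≡ 1258 (mod 1457)
10^8 ≡ 1258^2 = 1582564 ≡ 262 (mod 1457)
10^16 ≡ 262^2 = 68644 ≡ 165 (mod 1457)
10^32 ≡ 165^2 = 27225 ≡ 999 (mod 1457)
10^64 ≡ 999^2 = 998001 ≡ 1413 (mod 1457)
10^128 ≡ 1413^2 = 1996569 ≡ 479 (mod 1457)
10^256 ≡ 479^2 = 229441 ≡ 692 (mod 1457)
10^512 ≡ 692^2 = 478864 ≡ 968 (mod 1457)
10^1024 ≡ 968^2 = 937024 ≡ 173 (mod 1457)
1456 = 1024 + 256 + 128 + 32 + 16 in binary powers of 2.
So 10^1456 ≡ 173 · 692 · 479 · 999 · 165 ≡ 754 (mod 1457).
Since 754 ≠ 1, base 10 is a Fermat witness: 1457 is composite.

754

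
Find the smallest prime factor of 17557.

97

17557 is odd.
Digit sum 25, not divisible by 3.
Ends in 7: not divisible by 5.
7: 17557 = 7·2508 + 1
11: 17557 = 11·1596 + 1
13: 17557 = 13·1350 + 7
17: 17557 = 17·1032 + 13
19: 17557 = 19·924 + 1
23: 17557 = 23·763 + 8
29: 17557 = 29·605 + 12
31: 17557 = 31·566 + 11
37: 17557 = 37·474 + 19
41: 17557 = 41·428 + 9
43: 17557 = 43·408 + 13
47: 17557 = 47·373 + 26
53: 17557 = 53·331 + 14
59: 17557 = 59·297 + 34
61: 17557 = 61·287 + 50
67: 17557 = 67·262 + 3
71: 17557 = 71·247 + 20
73: 17557 = 73·240 + 37
79: 17557 = 79·222 + 19
83: 17557 = 83·211 + 44
89: 17557 = 89·197 + 24
97: 17557 = 97·181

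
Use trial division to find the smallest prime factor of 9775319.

43

9775319 is odd.
Digit sum 41, not divisible by 3.
Ends in 9: not divisible by 5.
7: 9775319 = 7·1396474 + 1
11: 9775319 = 11·888665 + 4
13: 9775319 = 13·751947 + 8
17: 9775319 = 17·575018 + 13
19: 9775319 = 19·514490 + 9
23: 9775319 = 23·425013 + 20
29: 9775319 = 29·337079 + 28
31: 9775319 = 31·315332 + 27
37: 9775319 = 37·264197 + 30
41: 9775319 = 41·238422 + 17
43: 9775319 = 43·227333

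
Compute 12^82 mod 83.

1

12^1 ≡ 12 (mod 83)
12^2 ≡ 12^2 = 144 ≡ 61 (mod 83)
12^4 ≡ 61^2 = 3721 ≡ 69 (mod 83)
12^8 ≡ 69^2 = 4761 ≡ 30 (mod 83)
12^16 ≡ 30^2 = 900 ≡ 70 (mod 83)
12^32 ≡ 70^2 = 4900 ≡ 3 (mod 83)
12^64 ≡ 3^2 = 9 ≡ 9 (mod 83)
82 = 64 + 16 + 2 in binary powers of 2.
So 12^82 ≡ 9 · 70 · 61 ≡ 1 (mod 83).
Since the result is 1, base 12 gives no evidence that 83 is composite.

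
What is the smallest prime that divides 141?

141 is odd.
Digit sum 6, divisible by 3.

3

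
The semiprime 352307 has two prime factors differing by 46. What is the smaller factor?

571

Since p = q + 46, we have 352307 = q(q + 46), so q² + 46q − 352307 = 0.
Discriminant: 46² + 4·352307 = 2116 + 1409228 = 1411344; √1411344 = 1188.
q = (−46 + 1188)/2 = 571, and p = q + 46 = 617.
Check: 571 · 617 = 352307.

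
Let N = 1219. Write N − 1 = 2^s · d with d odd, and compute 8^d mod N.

393

1219 − 1 = 1218 = 2^1 · 609, so d = 609.
8^1 ≡ 8 (mod 1219)
8^2 ≡ 8^2 = 64 ≡ 64 (mod 1219)
8^4 ≡ 64^2 = 4096 ≡ 439 (mod 1219)
8^8 ≡ 439^2 = 192721 ≡ 119 (mod 1219)
8^16 ≡ 119^2 = 14161 ≡ 752 (mod 1219)
8^32 ≡ 752^2 = 565504 ≡ 1107 (mod 1219)
8^64 ≡ 1107^2 = 1225449 ≡ 354 (mod 1219)
8^128 ≡ 354^2 = 125316 ≡ 978 (mod 1219)
8^256 ≡ 978^2 = 956484 ≡ 788 (mod 1219)
8^512 ≡ 788^2 = 620944 ≡ 473 (mod 1219)
609 = 512 + 64 + 32 + 1 in binary powers of 2.
So 8^609 ≡ 473 · 354 · 1107 · 8 ≡ 393 (mod 1219).
Squaring chain: 393; never reaches −1, so base 8 is a Miller–Rabin witness that 1219 is composite.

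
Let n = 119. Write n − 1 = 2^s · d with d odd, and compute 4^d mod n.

119 − 1 = 118 = 2^1 · 59, so d = 59.
4^1 ≡ 4 (mod 119)
4^2 ≡ 4^2 = 16 ≡ 16 (mod 119)
4^4 ≡ 16^2 = 256 ≡ 18 (mod 119)
4^8 ≡ 18^2 = 324 ≡ 86 (mod 119)
4^16 ≡ 86^2 = 7396 ≡ 18 (mod 119)
4^32 ≡ 18^2 = 324 ≡ 86 (mod 119)
59 = 32 + 16 + 8 + 2 + 1 in binary powers of 2.
So 4^59 ≡ 86 · 18 · 86 · 16 · 4 ≡ 30 (mod 119).
Squaring chain: 30; never reaches −1, so base 4 is a Miller–Rabin witness that 119 is composite.

30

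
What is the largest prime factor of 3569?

3569 = 43 · 83
83 is prime.
So 3569 = 43 · 83; the largest prime factor is 83.

83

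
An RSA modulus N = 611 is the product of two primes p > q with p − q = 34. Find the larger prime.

47

Since p = q + 34, we have 611 = q(q + 34), so q² + 34q − 611 = 0.
Discriminant: 34² + 4·611 = 1156 + 2444 = 3600; √3600 = 60.
q = (−34 + 60)/2 = 13, and p = q + 34 = 47.
Check: 13 · 47 = 611.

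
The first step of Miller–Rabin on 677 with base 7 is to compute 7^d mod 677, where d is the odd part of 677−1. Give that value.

677 − 1 = 676 = 2^2 · 169, so d = 169.
7^1 ≡ 7 (mod 677)
7^2 ≡ 7^2 = 49 ≡ 49 (mod 677)
7^4 ≡ 49^2 = 2401 ≡ 370 (mod 677)
7^8 ≡ 370^2 = 136900 ≡ 146 (mod 677)
7^16 ≡ 146^2 = 21316 ≡ 329 (mod 677)
7^32 ≡ 329^2 = 108241 ≡ 598 (mod 677)
7^64 ≡ 598^2 = 357604 ≡ 148 (mod 677)
7^128 ≡ 148^2 = 21904 ≡ 240 (mod 677)
169 = 128 + 32 + 8 + 1 in binary powers of 2.
So 7^169 ≡ 240 · 598 · 146 · 7 ≡ 651 (mod 677).
Squaring chain: 651 → 676; reaches −1, so base 7 does not prove 677 composite.

651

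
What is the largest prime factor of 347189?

89

347189 = 47 · 7387
7387 = 83 · 89
89 is prime.
So 347189 = 47 · 83 · 89; the largest prime factor is 89.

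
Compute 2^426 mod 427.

2^1 ≡ 2 (mod 427)
2^2 ≡ 2^2 = 4 ≡ 4 (mod 427)
2^4 ≡ 4^2 = 16 ≡ 16 (mod 427)
2^8 ≡ 16^2 = 256 ≡ 256 (mod 427)
2^16 ≡ 256^2 = 65536 ≡ 205 (mod 427)
2^32 ≡ 205^2 = 42025 ≡ 179 (mod 427)
2^64 ≡ 179^2 = 32041 ≡ 16 (mod 427)
2^128 ≡ 16^2 = 256 ≡ 256 (mod 427)
2^256 ≡ 256^2 = 65536 ≡ 205 (mod 427)
426 = 256 + 128 + 32 + 8 + 2 in binary powers of 2.
So 2^426 ≡ 205 · 256 · 179 · 256 · 4 ≡ 64 (mod 427).
Since 64 ≠ 1, base 2 is a Fermat witness: 427 is composite.

64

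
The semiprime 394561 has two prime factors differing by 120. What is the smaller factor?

Since p = q + 120, we have 394561 = q(q + 120), so q² + 120q − 394561 = 0.
Discriminant: 120² + 4·394561 = 14400 + 1578244 = 1592644; √1592644 = 1262.
q = (−120 + 1262)/2 = 571, and p = q + 120 = 691.
Check: 571 · 691 = 394561.

571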